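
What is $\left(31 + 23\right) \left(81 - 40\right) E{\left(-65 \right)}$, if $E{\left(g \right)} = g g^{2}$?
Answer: $-608019750$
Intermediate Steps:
$E{\left(g \right)} = g^{3}$
$\left(31 + 23\right) \left(81 - 40\right) E{\left(-65 \right)} = \left(31 + 23\right) \left(81 - 40\right) \left(-65\right)^{3} = 54 \cdot 41 \left(-274625\right) = 2214 \left(-274625\right) = -608019750$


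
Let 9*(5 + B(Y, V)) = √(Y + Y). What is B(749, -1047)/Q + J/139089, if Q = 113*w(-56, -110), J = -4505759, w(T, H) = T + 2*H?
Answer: -15613879583/481989748 - √1498/280692 ≈ -32.395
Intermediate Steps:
B(Y, V) = -5 + √2*√Y/9 (B(Y, V) = -5 + √(Y + Y)/9 = -5 + √(2*Y)/9 = -5 + (√2*√Y)/9 = -5 + √2*√Y/9)
Q = -31188 (Q = 113*(-56 + 2*(-110)) = 113*(-56 - 220) = 113*(-276) = -31188)
B(749, -1047)/Q + J/139089 = (-5 + √2*√749/9)/(-31188) - 4505759/139089 = (-5 + √1498/9)*(-1/31188) - 4505759*1/139089 = (5/31188 - √1498/280692) - 4505759/139089 = -15613879583/481989748 - √1498/280692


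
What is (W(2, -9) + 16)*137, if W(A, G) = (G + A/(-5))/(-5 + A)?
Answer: 39319/15 ≈ 2621.3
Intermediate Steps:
W(A, G) = (G - A/5)/(-5 + A) (W(A, G) = (G + A*(-⅕))/(-5 + A) = (G - A/5)/(-5 + A))
(W(2, -9) + 16)*137 = ((-9 - ⅕*2)/(-5 + 2) + 16)*137 = ((-9 - ⅖)/(-3) + 16)*137 = (-⅓*(-47/5) + 16)*137 = (47/15 + 16)*137 = (287/15)*137 = 39319/15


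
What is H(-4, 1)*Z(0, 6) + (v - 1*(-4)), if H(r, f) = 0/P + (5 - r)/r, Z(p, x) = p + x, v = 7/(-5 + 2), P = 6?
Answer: -71/6 ≈ -11.833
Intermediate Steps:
v = -7/3 (v = 7/(-3) = 7*(-⅓) = -7/3 ≈ -2.3333)
H(r, f) = (5 - r)/r (H(r, f) = 0/6 + (5 - r)/r = 0*(⅙) + (5 - r)/r = 0 + (5 - r)/r = (5 - r)/r)
H(-4, 1)*Z(0, 6) + (v - 1*(-4)) = ((5 - 1*(-4))/(-4))*(0 + 6) + (-7/3 - 1*(-4)) = -(5 + 4)/4*6 + (-7/3 + 4) = -¼*9*6 + 5/3 = -9/4*6 + 5/3 = -27/2 + 5/3 = -71/6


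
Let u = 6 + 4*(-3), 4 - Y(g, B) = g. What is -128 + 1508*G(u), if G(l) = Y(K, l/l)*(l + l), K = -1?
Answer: -90608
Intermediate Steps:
Y(g, B) = 4 - g
u = -6 (u = 6 - 12 = -6)
G(l) = 10*l (G(l) = (4 - 1*(-1))*(l + l) = (4 + 1)*(2*l) = 5*(2*l) = 10*l)
-128 + 1508*G(u) = -128 + 1508*(10*(-6)) = -128 + 1508*(-60) = -128 - 90480 = -90608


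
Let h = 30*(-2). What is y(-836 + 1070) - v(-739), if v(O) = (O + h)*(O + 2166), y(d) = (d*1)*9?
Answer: 1142279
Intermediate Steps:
h = -60
y(d) = 9*d (y(d) = d*9 = 9*d)
v(O) = (-60 + O)*(2166 + O) (v(O) = (O - 60)*(O + 2166) = (-60 + O)*(2166 + O))
y(-836 + 1070) - v(-739) = 9*(-836 + 1070) - (-129960 + (-739)² + 2106*(-739)) = 9*234 - (-129960 + 546121 - 1556334) = 2106 - 1*(-1140173) = 2106 + 1140173 = 1142279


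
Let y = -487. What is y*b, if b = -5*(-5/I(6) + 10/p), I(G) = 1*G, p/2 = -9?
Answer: -60875/18 ≈ -3381.9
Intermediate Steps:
p = -18 (p = 2*(-9) = -18)
I(G) = G
b = 125/18 (b = -5*(-5/6 + 10/(-18)) = -5*(-5*⅙ + 10*(-1/18)) = -5*(-⅚ - 5/9) = -5*(-25/18) = 125/18 ≈ 6.9444)
y*b = -487*125/18 = -60875/18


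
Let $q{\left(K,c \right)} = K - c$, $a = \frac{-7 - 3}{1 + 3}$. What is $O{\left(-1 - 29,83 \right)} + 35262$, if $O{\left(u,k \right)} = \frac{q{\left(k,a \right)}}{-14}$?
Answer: $\frac{987165}{28} \approx 35256.0$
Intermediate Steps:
$a = - \frac{5}{2}$ ($a = - \frac{10}{4} = \left(-10\right) \frac{1}{4} = - \frac{5}{2} \approx -2.5$)
$O{\left(u,k \right)} = - \frac{5}{28} - \frac{k}{14}$ ($O{\left(u,k \right)} = \frac{k - - \frac{5}{2}}{-14} = \left(k + \frac{5}{2}\right) \left(- \frac{1}{14}\right) = \left(\frac{5}{2} + k\right) \left(- \frac{1}{14}\right) = - \frac{5}{28} - \frac{k}{14}$)
$O{\left(-1 - 29,83 \right)} + 35262 = \left(- \frac{5}{28} - \frac{83}{14}\right) + 35262 = - \frac{171}{28} + 35262 = \frac{987165}{28}$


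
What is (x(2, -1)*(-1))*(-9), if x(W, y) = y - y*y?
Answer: -18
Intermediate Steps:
x(W, y) = y - y²
(x(2, -1)*(-1))*(-9) = (-(1 - 1*(-1))*(-1))*(-9) = (-(1 + 1)*(-1))*(-9) = (-1*2*(-1))*(-9) = -2*(-1)*(-9) = 2*(-9) = -18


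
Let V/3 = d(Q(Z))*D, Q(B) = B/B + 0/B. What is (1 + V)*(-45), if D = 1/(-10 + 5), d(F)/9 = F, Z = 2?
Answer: 198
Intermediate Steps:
Q(B) = 1 (Q(B) = 1 + 0 = 1)
d(F) = 9*F
D = -⅕ (D = 1/(-5) = -⅕ ≈ -0.20000)
V = -27/5 (V = 3*((9*1)*(-⅕)) = 3*(9*(-⅕)) = 3*(-9/5) = -27/5 ≈ -5.4000)
(1 + V)*(-45) = (1 - 27/5)*(-45) = -22/5*(-45) = 198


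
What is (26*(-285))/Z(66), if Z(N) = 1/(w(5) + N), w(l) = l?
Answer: -526110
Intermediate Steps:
Z(N) = 1/(5 + N)
(26*(-285))/Z(66) = (26*(-285))/(1/(5 + 66)) = -7410/(1/71) = -7410/1/71 = -7410*71 = -526110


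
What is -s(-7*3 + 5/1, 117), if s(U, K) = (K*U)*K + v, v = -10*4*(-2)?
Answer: 218944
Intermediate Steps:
v = 80 (v = -40*(-2) = 80)
s(U, K) = 80 + U*K² (s(U, K) = (K*U)*K + 80 = U*K² + 80 = 80 + U*K²)
-s(-7*3 + 5/1, 117) = -(80 + (-7*3 + 5/1)*117²) = -(80 + (-21 + 5*1)*13689) = -(80 + (-21 + 5)*13689) = -(80 - 16*13689) = -(80 - 219024) = -1*(-218944) = 218944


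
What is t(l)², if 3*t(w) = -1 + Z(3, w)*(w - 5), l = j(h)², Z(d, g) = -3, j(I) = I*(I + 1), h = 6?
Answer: 27857284/9 ≈ 3.0953e+6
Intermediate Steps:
j(I) = I*(1 + I)
l = 1764 (l = (6*(1 + 6))² = (6*7)² = 42² = 1764)
t(w) = 14/3 - w (t(w) = (-1 - 3*(w - 5))/3 = (-1 - 3*(-5 + w))/3 = (-1 + (15 - 3*w))/3 = (14 - 3*w)/3 = 14/3 - w)
t(l)² = (14/3 - 1*1764)² = (14/3 - 1764)² = (-5278/3)² = 27857284/9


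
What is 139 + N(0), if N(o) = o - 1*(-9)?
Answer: 148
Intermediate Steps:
N(o) = 9 + o (N(o) = o + 9 = 9 + o)
139 + N(0) = 139 + (9 + 0) = 139 + 9 = 148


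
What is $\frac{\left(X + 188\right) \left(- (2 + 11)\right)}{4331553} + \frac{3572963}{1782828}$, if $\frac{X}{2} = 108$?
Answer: $\frac{5155705062961}{2574137990628} \approx 2.0029$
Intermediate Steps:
$X = 216$ ($X = 2 \cdot 108 = 216$)
$\frac{\left(X + 188\right) \left(- (2 + 11)\right)}{4331553} + \frac{3572963}{1782828} = \frac{\left(216 + 188\right) \left(- (2 + 11)\right)}{4331553} + \frac{3572963}{1782828} = 404 \left(\left(-1\right) 13\right) \frac{1}{4331553} + 3572963 \cdot \frac{1}{1782828} = 404 \left(-13\right) \frac{1}{4331553} + \frac{3572963}{1782828} = \left(-5252\right) \frac{1}{4331553} + \frac{3572963}{1782828} = - \frac{5252}{4331553} + \frac{3572963}{1782828} = \frac{5155705062961}{2574137990628}$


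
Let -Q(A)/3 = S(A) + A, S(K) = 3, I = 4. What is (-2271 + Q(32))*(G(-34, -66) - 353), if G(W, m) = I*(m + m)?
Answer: 2093256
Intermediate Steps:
Q(A) = -9 - 3*A (Q(A) = -3*(3 + A) = -9 - 3*A)
G(W, m) = 8*m (G(W, m) = 4*(m + m) = 4*(2*m) = 8*m)
(-2271 + Q(32))*(G(-34, -66) - 353) = (-2271 + (-9 - 3*32))*(8*(-66) - 353) = (-2271 + (-9 - 96))*(-528 - 353) = (-2271 - 105)*(-881) = -2376*(-881) = 2093256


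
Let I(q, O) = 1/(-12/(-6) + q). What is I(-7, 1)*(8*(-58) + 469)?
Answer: -1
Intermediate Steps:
I(q, O) = 1/(2 + q) (I(q, O) = 1/(-12*(-1/6) + q) = 1/(2 + q))
I(-7, 1)*(8*(-58) + 469) = (8*(-58) + 469)/(2 - 7) = (-464 + 469)/(-5) = -1/5*5 = -1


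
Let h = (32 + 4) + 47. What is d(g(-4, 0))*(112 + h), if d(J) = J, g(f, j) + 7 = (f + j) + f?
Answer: -2925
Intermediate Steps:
g(f, j) = -7 + j + 2*f (g(f, j) = -7 + ((f + j) + f) = -7 + (j + 2*f) = -7 + j + 2*f)
h = 83 (h = 36 + 47 = 83)
d(g(-4, 0))*(112 + h) = (-7 + 0 + 2*(-4))*(112 + 83) = (-7 + 0 - 8)*195 = -15*195 = -2925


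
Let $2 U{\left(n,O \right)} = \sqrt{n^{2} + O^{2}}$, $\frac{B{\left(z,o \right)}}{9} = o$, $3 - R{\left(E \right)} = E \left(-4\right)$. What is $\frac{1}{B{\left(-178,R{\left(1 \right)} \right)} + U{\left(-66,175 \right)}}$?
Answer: $- \frac{252}{19105} + \frac{2 \sqrt{34981}}{19105} \approx 0.0063891$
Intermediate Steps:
$R{\left(E \right)} = 3 + 4 E$ ($R{\left(E \right)} = 3 - E \left(-4\right) = 3 - - 4 E = 3 + 4 E$)
$B{\left(z,o \right)} = 9 o$
$U{\left(n,O \right)} = \frac{\sqrt{O^{2} + n^{2}}}{2}$ ($U{\left(n,O \right)} = \frac{\sqrt{n^{2} + O^{2}}}{2} = \frac{\sqrt{O^{2} + n^{2}}}{2}$)
$\frac{1}{B{\left(-178,R{\left(1 \right)} \right)} + U{\left(-66,175 \right)}} = \frac{1}{9 \left(3 + 4 \cdot 1\right) + \frac{\sqrt{175^{2} + \left(-66\right)^{2}}}{2}} = \frac{1}{9 \left(3 + 4\right) + \frac{\sqrt{30625 + 4356}}{2}} = \frac{1}{9 \cdot 7 + \frac{\sqrt{34981}}{2}} = \frac{1}{63 + \frac{\sqrt{34981}}{2}}$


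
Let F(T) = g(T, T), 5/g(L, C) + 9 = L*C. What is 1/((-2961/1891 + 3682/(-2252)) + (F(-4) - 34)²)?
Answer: 104334034/115261766441 ≈ 0.00090519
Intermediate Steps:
g(L, C) = 5/(-9 + C*L) (g(L, C) = 5/(-9 + L*C) = 5/(-9 + C*L))
F(T) = 5/(-9 + T²) (F(T) = 5/(-9 + T*T) = 5/(-9 + T²))
1/((-2961/1891 + 3682/(-2252)) + (F(-4) - 34)²) = 1/((-2961/1891 + 3682/(-2252)) + (5/(-9 + (-4)²) - 34)²) = 1/((-2961*1/1891 + 3682*(-1/2252)) + (5/(-9 + 16) - 34)²) = 1/((-2961/1891 - 1841/1126) + (5/7 - 34)²) = 1/(-6815417/2129266 + (5*(⅐) - 34)²) = 1/(-6815417/2129266 + (5/7 - 34)²) = 1/(-6815417/2129266 + (-233/7)²) = 1/(-6815417/2129266 + 54289/49) = 1/(115261766441/104334034) = 104334034/115261766441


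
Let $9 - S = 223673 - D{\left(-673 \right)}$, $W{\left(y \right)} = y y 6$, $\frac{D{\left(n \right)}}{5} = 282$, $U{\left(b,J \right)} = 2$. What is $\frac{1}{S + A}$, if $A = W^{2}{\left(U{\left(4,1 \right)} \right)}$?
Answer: $- \frac{1}{221678} \approx -4.5111 \cdot 10^{-6}$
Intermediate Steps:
$D{\left(n \right)} = 1410$ ($D{\left(n \right)} = 5 \cdot 282 = 1410$)
$W{\left(y \right)} = 6 y^{2}$ ($W{\left(y \right)} = y^{2} \cdot 6 = 6 y^{2}$)
$S = -222254$ ($S = 9 - \left(223673 - 1410\right) = 9 - 222263 = -222254$)
$A = 576$ ($A = \left(6 \cdot 2^{2}\right)^{2} = \left(6 \cdot 4\right)^{2} = 24^{2} = 576$)
$\frac{1}{S + A} = \frac{1}{-222254 + 576} = \frac{1}{-221678} = - \frac{1}{221678}$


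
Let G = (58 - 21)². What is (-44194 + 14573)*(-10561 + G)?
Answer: 272276232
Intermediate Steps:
G = 1369 (G = 37² = 1369)
(-44194 + 14573)*(-10561 + G) = (-44194 + 14573)*(-10561 + 1369) = -29621*(-9192) = 272276232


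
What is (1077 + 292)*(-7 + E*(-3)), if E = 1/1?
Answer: -13690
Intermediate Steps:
E = 1
(1077 + 292)*(-7 + E*(-3)) = (1077 + 292)*(-7 + 1*(-3)) = 1369*(-7 - 3) = 1369*(-10) = -13690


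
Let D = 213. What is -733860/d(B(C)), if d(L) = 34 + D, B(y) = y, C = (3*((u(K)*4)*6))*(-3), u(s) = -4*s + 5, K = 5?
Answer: -733860/247 ≈ -2971.1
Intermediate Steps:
u(s) = 5 - 4*s
C = 3240 (C = (3*(((5 - 4*5)*4)*6))*(-3) = (3*(((5 - 20)*4)*6))*(-3) = (3*(-15*4*6))*(-3) = (3*(-60*6))*(-3) = (3*(-360))*(-3) = -1080*(-3) = 3240)
d(L) = 247 (d(L) = 34 + 213 = 247)
-733860/d(B(C)) = -733860/247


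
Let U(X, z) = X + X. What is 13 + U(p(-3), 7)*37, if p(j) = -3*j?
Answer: 679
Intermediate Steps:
U(X, z) = 2*X
13 + U(p(-3), 7)*37 = 13 + (2*(-3*(-3)))*37 = 13 + (2*9)*37 = 13 + 18*37 = 13 + 666 = 679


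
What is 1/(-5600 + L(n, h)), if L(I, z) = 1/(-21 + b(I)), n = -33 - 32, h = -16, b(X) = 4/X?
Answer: -1369/7666465 ≈ -0.00017857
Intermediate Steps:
n = -65
L(I, z) = 1/(-21 + 4/I)
1/(-5600 + L(n, h)) = 1/(-5600 - 1*(-65)/(-4 + 21*(-65))) = 1/(-5600 - 1*(-65)/(-4 - 1365)) = 1/(-5600 - 1*(-65)/(-1369)) = 1/(-5600 - 1*(-65)*(-1/1369)) = 1/(-5600 - 65/1369) = 1/(-7666465/1369) = -1369/7666465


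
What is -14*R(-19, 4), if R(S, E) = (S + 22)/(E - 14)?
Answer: 21/5 ≈ 4.2000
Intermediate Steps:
R(S, E) = (22 + S)/(-14 + E)
-14*R(-19, 4) = -14*(22 - 19)/(-14 + 4) = -14*3/(-10) = -(-7)*3/5 = -14*(-3/10) = 21/5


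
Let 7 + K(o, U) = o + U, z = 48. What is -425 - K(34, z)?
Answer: -500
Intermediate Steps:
K(o, U) = -7 + U + o (K(o, U) = -7 + (o + U) = -7 + (U + o) = -7 + U + o)
-425 - K(34, z) = -425 - (-7 + 48 + 34) = -425 - 1*75 = -425 - 75 = -500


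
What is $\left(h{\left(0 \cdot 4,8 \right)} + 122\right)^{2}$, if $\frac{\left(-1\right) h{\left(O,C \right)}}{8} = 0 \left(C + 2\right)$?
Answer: $14884$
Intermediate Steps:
$h{\left(O,C \right)} = 0$ ($h{\left(O,C \right)} = - 8 \cdot 0 \left(C + 2\right) = - 8 \cdot 0 \left(2 + C\right) = \left(-8\right) 0 = 0$)
$\left(h{\left(0 \cdot 4,8 \right)} + 122\right)^{2} = \left(0 + 122\right)^{2} = 122^{2} = 14884$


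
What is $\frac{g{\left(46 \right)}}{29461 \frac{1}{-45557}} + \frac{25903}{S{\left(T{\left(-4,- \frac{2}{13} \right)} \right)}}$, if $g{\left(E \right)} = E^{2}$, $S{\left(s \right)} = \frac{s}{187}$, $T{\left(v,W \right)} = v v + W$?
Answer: $\frac{1835306741901}{6068966} \approx 3.0241 \cdot 10^{5}$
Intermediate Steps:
$T{\left(v,W \right)} = W + v^{2}$ ($T{\left(v,W \right)} = v^{2} + W = W + v^{2}$)
$S{\left(s \right)} = \frac{s}{187}$ ($S{\left(s \right)} = s \frac{1}{187} = \frac{s}{187}$)
$\frac{g{\left(46 \right)}}{29461 \frac{1}{-45557}} + \frac{25903}{S{\left(T{\left(-4,- \frac{2}{13} \right)} \right)}} = \frac{46^{2}}{29461 \frac{1}{-45557}} + \frac{25903}{\frac{1}{187} \left(- \frac{2}{13} + \left(-4\right)^{2}\right)} = \frac{2116}{29461 \left(- \frac{1}{45557}\right)} + \frac{25903}{\frac{1}{187} \left(\left(-2\right) \frac{1}{13} + 16\right)} = \frac{2116}{- \frac{29461}{45557}} + \frac{25903}{\frac{1}{187} \left(- \frac{2}{13} + 16\right)} = 2116 \left(- \frac{45557}{29461}\right) + \frac{25903}{\frac{1}{187} \cdot \frac{206}{13}} = - \frac{96398612}{29461} + \frac{25903}{\frac{206}{2431}} = - \frac{96398612}{29461} + 25903 \cdot \frac{2431}{206} = - \frac{96398612}{29461} + \frac{62970193}{206} = \frac{1835306741901}{6068966}$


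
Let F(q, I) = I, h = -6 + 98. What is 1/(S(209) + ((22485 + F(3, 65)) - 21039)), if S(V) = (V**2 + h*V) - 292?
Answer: 1/64128 ≈ 1.5594e-5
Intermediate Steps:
h = 92
S(V) = -292 + V**2 + 92*V (S(V) = (V**2 + 92*V) - 292 = -292 + V**2 + 92*V)
1/(S(209) + ((22485 + F(3, 65)) - 21039)) = 1/((-292 + 209**2 + 92*209) + ((22485 + 65) - 21039)) = 1/((-292 + 43681 + 19228) + (22550 - 21039)) = 1/(62617 + 1511) = 1/64128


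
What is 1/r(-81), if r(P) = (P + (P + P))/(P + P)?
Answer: ⅔ ≈ 0.66667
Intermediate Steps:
r(P) = 3/2 (r(P) = (P + 2*P)/((2*P)) = (3*P)*(1/(2*P)) = 3/2)
1/r(-81) = 1/(3/2) = ⅔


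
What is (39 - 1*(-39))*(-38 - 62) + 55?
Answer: -7745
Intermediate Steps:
(39 - 1*(-39))*(-38 - 62) + 55 = (39 + 39)*(-100) + 55 = 78*(-100) + 55 = -7800 + 55 = -7745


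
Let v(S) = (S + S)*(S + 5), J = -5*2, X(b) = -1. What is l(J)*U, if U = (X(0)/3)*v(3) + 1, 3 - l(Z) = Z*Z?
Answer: 1455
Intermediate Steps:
J = -10
l(Z) = 3 - Z² (l(Z) = 3 - Z*Z = 3 - Z²)
v(S) = 2*S*(5 + S) (v(S) = (2*S)*(5 + S) = 2*S*(5 + S))
U = -15 (U = (-1/3)*(2*3*(5 + 3)) + 1 = (-1*⅓)*(2*3*8) + 1 = -⅓*48 + 1 = -16 + 1 = -15)
l(J)*U = (3 - 1*(-10)²)*(-15) = (3 - 1*100)*(-15) = (3 - 100)*(-15) = -97*(-15) = 1455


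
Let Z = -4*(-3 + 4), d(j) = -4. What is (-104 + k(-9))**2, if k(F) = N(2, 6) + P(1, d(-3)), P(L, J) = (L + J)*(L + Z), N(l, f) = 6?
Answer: 7921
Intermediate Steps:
Z = -4 (Z = -4*1 = -4)
P(L, J) = (-4 + L)*(J + L) (P(L, J) = (L + J)*(L - 4) = (J + L)*(-4 + L) = (-4 + L)*(J + L))
k(F) = 15 (k(F) = 6 + (1**2 - 4*(-4) - 4*1 - 4*1) = 6 + (1 + 16 - 4 - 4) = 6 + 9 = 15)
(-104 + k(-9))**2 = (-104 + 15)**2 = (-89)**2 = 7921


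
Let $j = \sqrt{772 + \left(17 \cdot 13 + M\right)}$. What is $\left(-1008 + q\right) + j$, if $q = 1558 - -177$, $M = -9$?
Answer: $727 + 2 \sqrt{246} \approx 758.37$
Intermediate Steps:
$q = 1735$ ($q = 1558 + 177 = 1735$)
$j = 2 \sqrt{246}$ ($j = \sqrt{772 + \left(17 \cdot 13 - 9\right)} = \sqrt{772 + \left(221 - 9\right)} = \sqrt{772 + 212} = \sqrt{984} = 2 \sqrt{246} \approx 31.369$)
$\left(-1008 + q\right) + j = \left(-1008 + 1735\right) + 2 \sqrt{246} = 727 + 2 \sqrt{246}$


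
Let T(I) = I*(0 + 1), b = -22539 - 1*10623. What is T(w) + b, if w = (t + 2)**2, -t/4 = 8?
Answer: -32262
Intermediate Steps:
t = -32 (t = -4*8 = -32)
b = -33162 (b = -22539 - 10623 = -33162)
w = 900 (w = (-32 + 2)**2 = (-30)**2 = 900)
T(I) = I (T(I) = I*1 = I)
T(w) + b = 900 - 33162 = -32262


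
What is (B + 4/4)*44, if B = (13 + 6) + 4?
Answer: 1056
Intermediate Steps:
B = 23 (B = 19 + 4 = 23)
(B + 4/4)*44 = (23 + 4/4)*44 = (23 + 4*(1/4))*44 = (23 + 1)*44 = 24*44 = 1056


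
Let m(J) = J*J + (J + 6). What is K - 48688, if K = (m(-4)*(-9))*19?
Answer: -51766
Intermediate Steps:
m(J) = 6 + J + J² (m(J) = J² + (6 + J) = 6 + J + J²)
K = -3078 (K = ((6 - 4 + (-4)²)*(-9))*19 = ((6 - 4 + 16)*(-9))*19 = (18*(-9))*19 = -162*19 = -3078)
K - 48688 = -3078 - 48688 = -51766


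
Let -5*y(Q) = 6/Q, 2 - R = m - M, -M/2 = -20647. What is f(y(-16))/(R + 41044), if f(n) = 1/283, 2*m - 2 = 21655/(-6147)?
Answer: 12294/286480141843 ≈ 4.2914e-8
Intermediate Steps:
m = -9361/12294 (m = 1 + (21655/(-6147))/2 = 1 + (21655*(-1/6147))/2 = 1 + (½)*(-21655/6147) = 1 - 21655/12294 = -9361/12294 ≈ -0.76143)
M = 41294 (M = -2*(-20647) = 41294)
R = 507702385/12294 (R = 2 - (-9361/12294 - 1*41294) = 2 - (-9361/12294 - 41294) = 2 - 1*(-507677797/12294) = 2 + 507677797/12294 = 507702385/12294 ≈ 41297.)
y(Q) = -6/(5*Q)
f(n) = 1/283
f(y(-16))/(R + 41044) = 1/(283*(507702385/12294 + 41044)) = 1/(283*(1012297321/12294)) = (1/283)*(12294/1012297321) = 12294/286480141843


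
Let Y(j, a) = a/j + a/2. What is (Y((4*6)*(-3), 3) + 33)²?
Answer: 683929/576 ≈ 1187.4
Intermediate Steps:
Y(j, a) = a/2 + a/j (Y(j, a) = a/j + a*(½) = a/j + a/2 = a/2 + a/j)
(Y((4*6)*(-3), 3) + 33)² = (((½)*3 + 3/(((4*6)*(-3)))) + 33)² = ((3/2 + 3/((24*(-3)))) + 33)² = ((3/2 + 3/(-72)) + 33)² = ((3/2 + 3*(-1/72)) + 33)² = ((3/2 - 1/24) + 33)² = (35/24 + 33)² = (827/24)² = 683929/576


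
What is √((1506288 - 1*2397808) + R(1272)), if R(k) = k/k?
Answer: I*√891519 ≈ 944.2*I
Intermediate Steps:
R(k) = 1
√((1506288 - 1*2397808) + R(1272)) = √((1506288 - 1*2397808) + 1) = √((1506288 - 2397808) + 1) = √(-891520 + 1) = √(-891519) = I*√891519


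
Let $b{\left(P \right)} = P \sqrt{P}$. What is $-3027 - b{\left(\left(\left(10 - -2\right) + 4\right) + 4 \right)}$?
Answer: $-3027 - 40 \sqrt{5} \approx -3116.4$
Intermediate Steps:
$b{\left(P \right)} = P^{\frac{3}{2}}$
$-3027 - b{\left(\left(\left(10 - -2\right) + 4\right) + 4 \right)} = -3027 - \left(\left(\left(10 - -2\right) + 4\right) + 4\right)^{\frac{3}{2}} = -3027 - \left(\left(\left(10 + 2\right) + 4\right) + 4\right)^{\frac{3}{2}} = -3027 - \left(\left(12 + 4\right) + 4\right)^{\frac{3}{2}} = -3027 - \left(16 + 4\right)^{\frac{3}{2}} = -3027 - 20^{\frac{3}{2}} = -3027 - 40 \sqrt{5}$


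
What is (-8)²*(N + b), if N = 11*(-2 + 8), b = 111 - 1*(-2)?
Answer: 11456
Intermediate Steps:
b = 113 (b = 111 + 2 = 113)
N = 66 (N = 11*6 = 66)
(-8)²*(N + b) = (-8)²*(66 + 113) = 64*179 = 11456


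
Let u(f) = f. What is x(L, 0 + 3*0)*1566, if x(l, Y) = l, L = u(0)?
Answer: 0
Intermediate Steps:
L = 0
x(L, 0 + 3*0)*1566 = 0*1566 = 0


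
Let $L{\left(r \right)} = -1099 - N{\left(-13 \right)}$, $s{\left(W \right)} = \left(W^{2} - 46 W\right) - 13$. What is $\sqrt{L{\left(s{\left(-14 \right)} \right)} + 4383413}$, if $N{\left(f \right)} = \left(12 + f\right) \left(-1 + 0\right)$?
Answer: $\sqrt{4382313} \approx 2093.4$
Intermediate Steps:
$N{\left(f \right)} = -12 - f$ ($N{\left(f \right)} = \left(12 + f\right) \left(-1\right) = -12 - f$)
$s{\left(W \right)} = -13 + W^{2} - 46 W$
$L{\left(r \right)} = -1100$ ($L{\left(r \right)} = -1099 - \left(-12 - -13\right) = -1099 - \left(-12 + 13\right) = -1099 - 1 = -1100$)
$\sqrt{L{\left(s{\left(-14 \right)} \right)} + 4383413} = \sqrt{-1100 + 4383413} = \sqrt{4382313}$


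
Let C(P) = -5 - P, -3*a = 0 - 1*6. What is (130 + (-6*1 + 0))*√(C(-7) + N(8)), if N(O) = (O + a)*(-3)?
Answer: 248*I*√7 ≈ 656.15*I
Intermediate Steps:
a = 2 (a = -(0 - 1*6)/3 = -(0 - 6)/3 = -⅓*(-6) = 2)
N(O) = -6 - 3*O (N(O) = (O + 2)*(-3) = (2 + O)*(-3) = -6 - 3*O)
(130 + (-6*1 + 0))*√(C(-7) + N(8)) = (130 + (-6*1 + 0))*√((-5 - 1*(-7)) + (-6 - 3*8)) = (130 + (-6 + 0))*√((-5 + 7) + (-6 - 24)) = (130 - 6)*√(2 - 30) = 124*√(-28) = 124*(2*I*√7) = 248*I*√7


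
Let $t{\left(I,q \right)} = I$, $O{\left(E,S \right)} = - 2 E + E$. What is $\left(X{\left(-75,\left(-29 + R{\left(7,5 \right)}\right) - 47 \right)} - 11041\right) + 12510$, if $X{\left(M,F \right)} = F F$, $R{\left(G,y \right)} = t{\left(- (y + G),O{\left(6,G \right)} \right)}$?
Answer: $9213$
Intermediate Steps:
$O{\left(E,S \right)} = - E$
$R{\left(G,y \right)} = - G - y$ ($R{\left(G,y \right)} = - (y + G) = - (G + y) = - G - y$)
$X{\left(M,F \right)} = F^{2}$
$\left(X{\left(-75,\left(-29 + R{\left(7,5 \right)}\right) - 47 \right)} - 11041\right) + 12510 = \left(\left(\left(-29 - 12\right) - 47\right)^{2} - 11041\right) + 12510 = \left(\left(-41 - 47\right)^{2} - 11041\right) + 12510 = \left(\left(-88\right)^{2} - 11041\right) + 12510 = \left(7744 - 11041\right) + 12510 = -3297 + 12510 = 9213$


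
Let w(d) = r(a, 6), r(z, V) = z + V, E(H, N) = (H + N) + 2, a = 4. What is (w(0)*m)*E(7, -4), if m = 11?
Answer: 550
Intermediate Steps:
E(H, N) = 2 + H + N
r(z, V) = V + z
w(d) = 10 (w(d) = 6 + 4 = 10)
(w(0)*m)*E(7, -4) = (10*11)*(2 + 7 - 4) = 110*5 = 550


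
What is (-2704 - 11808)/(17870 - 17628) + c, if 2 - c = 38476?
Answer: -4662610/121 ≈ -38534.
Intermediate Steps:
c = -38474 (c = 2 - 1*38476 = 2 - 38476 = -38474)
(-2704 - 11808)/(17870 - 17628) + c = (-2704 - 11808)/(17870 - 17628) - 38474 = -14512/242 - 38474 = -14512*1/242 - 38474 = -7256/121 - 38474 = -4662610/121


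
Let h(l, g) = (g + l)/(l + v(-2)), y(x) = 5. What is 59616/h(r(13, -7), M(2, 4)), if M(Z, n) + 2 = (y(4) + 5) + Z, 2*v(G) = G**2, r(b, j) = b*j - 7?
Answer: 715392/11 ≈ 65036.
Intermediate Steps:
r(b, j) = -7 + b*j
v(G) = G**2/2
M(Z, n) = 8 + Z (M(Z, n) = -2 + ((5 + 5) + Z) = -2 + (10 + Z) = 8 + Z)
h(l, g) = (g + l)/(2 + l) (h(l, g) = (g + l)/(l + (1/2)*(-2)**2) = (g + l)/(l + (1/2)*4) = (g + l)/(l + 2) = (g + l)/(2 + l))
59616/h(r(13, -7), M(2, 4)) = 59616/((((8 + 2) + (-7 + 13*(-7)))/(2 + (-7 + 13*(-7))))) = 59616/(((10 + (-7 - 91))/(2 + (-7 - 91)))) = 59616/(((10 - 98)/(2 - 98))) = 59616/((-88/(-96))) = 59616/((-1/96*(-88))) = 59616/(11/12) = 59616*(12/11) = 715392/11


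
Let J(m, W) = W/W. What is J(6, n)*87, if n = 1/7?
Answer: 87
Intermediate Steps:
n = ⅐ ≈ 0.14286
J(m, W) = 1
J(6, n)*87 = 1*87 = 87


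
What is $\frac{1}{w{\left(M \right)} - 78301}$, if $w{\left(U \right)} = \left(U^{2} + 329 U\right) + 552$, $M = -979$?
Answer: $\frac{1}{558601} \approx 1.7902 \cdot 10^{-6}$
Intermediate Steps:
$w{\left(U \right)} = 552 + U^{2} + 329 U$
$\frac{1}{w{\left(M \right)} - 78301} = \frac{1}{\left(552 + \left(-979\right)^{2} + 329 \left(-979\right)\right) - 78301} = \frac{1}{\left(552 + 958441 - 322091\right) - 78301} = \frac{1}{636902 - 78301} = \frac{1}{558601}$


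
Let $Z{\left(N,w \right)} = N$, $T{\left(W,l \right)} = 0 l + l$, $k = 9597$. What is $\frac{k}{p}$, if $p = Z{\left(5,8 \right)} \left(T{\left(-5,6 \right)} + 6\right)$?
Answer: $\frac{3199}{20} \approx 159.95$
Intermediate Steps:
$T{\left(W,l \right)} = l$ ($T{\left(W,l \right)} = 0 + l = l$)
$p = 60$ ($p = 5 \left(6 + 6\right) = 5 \cdot 12 = 60$)
$\frac{k}{p} = \frac{9597}{60} = 9597 \cdot \frac{1}{60} = \frac{3199}{20}$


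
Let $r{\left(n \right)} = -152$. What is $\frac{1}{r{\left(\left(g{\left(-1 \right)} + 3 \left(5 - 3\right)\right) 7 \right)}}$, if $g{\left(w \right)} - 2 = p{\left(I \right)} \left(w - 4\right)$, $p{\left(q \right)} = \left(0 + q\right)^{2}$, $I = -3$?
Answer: $- \frac{1}{152} \approx -0.0065789$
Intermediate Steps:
$p{\left(q \right)} = q^{2}$
$g{\left(w \right)} = -34 + 9 w$ ($g{\left(w \right)} = 2 + \left(-3\right)^{2} \left(w - 4\right) = 2 + 9 \left(-4 + w\right) = 2 + \left(-36 + 9 w\right) = -34 + 9 w$)
$\frac{1}{r{\left(\left(g{\left(-1 \right)} + 3 \left(5 - 3\right)\right) 7 \right)}} = \frac{1}{-152} = - \frac{1}{152}$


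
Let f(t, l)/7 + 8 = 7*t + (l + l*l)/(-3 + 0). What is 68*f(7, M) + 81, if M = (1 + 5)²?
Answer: -191747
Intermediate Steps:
M = 36 (M = 6² = 36)
f(t, l) = -56 + 49*t - 7*l/3 - 7*l²/3 (f(t, l) = -56 + 7*(7*t + (l + l*l)/(-3 + 0)) = -56 + 7*(7*t + (l + l²)/(-3)) = -56 + 7*(7*t + (l + l²)*(-⅓)) = -56 + 7*(7*t + (-l/3 - l²/3)) = -56 + 7*(7*t - l/3 - l²/3) = -56 + (49*t - 7*l/3 - 7*l²/3) = -56 + 49*t - 7*l/3 - 7*l²/3)
68*f(7, M) + 81 = 68*(-56 + 49*7 - 7/3*36 - 7/3*36²) + 81 = 68*(-56 + 343 - 84 - 7/3*1296) + 81 = 68*(-56 + 343 - 84 - 3024) + 81 = 68*(-2821) + 81 = -191828 + 81 = -191747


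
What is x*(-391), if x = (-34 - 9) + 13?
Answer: 11730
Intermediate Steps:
x = -30 (x = -43 + 13 = -30)
x*(-391) = -30*(-391) = 11730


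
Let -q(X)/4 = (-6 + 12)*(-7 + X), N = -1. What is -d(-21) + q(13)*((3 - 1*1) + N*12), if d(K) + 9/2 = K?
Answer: 2931/2 ≈ 1465.5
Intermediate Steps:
q(X) = 168 - 24*X (q(X) = -4*(-6 + 12)*(-7 + X) = -24*(-7 + X) = -4*(-42 + 6*X) = 168 - 24*X)
d(K) = -9/2 + K
-d(-21) + q(13)*((3 - 1*1) + N*12) = -(-9/2 - 21) + (168 - 24*13)*((3 - 1*1) - 1*12) = -1*(-51/2) + (168 - 312)*((3 - 1) - 12) = 51/2 - 144*(2 - 12) = 51/2 - 144*(-10) = 51/2 + 1440 = 2931/2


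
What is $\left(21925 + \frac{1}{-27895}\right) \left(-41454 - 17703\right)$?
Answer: $- \frac{5168613633174}{3985} \approx -1.297 \cdot 10^{9}$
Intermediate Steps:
$\left(21925 + \frac{1}{-27895}\right) \left(-41454 - 17703\right) = \left(21925 - \frac{1}{27895}\right) \left(-59157\right) = \frac{611597874}{27895} \left(-59157\right) = - \frac{5168613633174}{3985}$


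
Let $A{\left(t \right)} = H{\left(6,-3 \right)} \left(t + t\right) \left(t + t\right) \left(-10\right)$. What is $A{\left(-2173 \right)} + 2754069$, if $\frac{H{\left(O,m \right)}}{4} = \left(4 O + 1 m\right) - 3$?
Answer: $-13596401451$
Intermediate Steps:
$H{\left(O,m \right)} = -12 + 4 m + 16 O$ ($H{\left(O,m \right)} = 4 \left(\left(4 O + 1 m\right) - 3\right) = 4 \left(\left(4 O + m\right) - 3\right) = 4 \left(\left(m + 4 O\right) - 3\right) = 4 \left(-3 + m + 4 O\right) = -12 + 4 m + 16 O$)
$A{\left(t \right)} = - 2880 t^{2}$ ($A{\left(t \right)} = \left(-12 + 4 \left(-3\right) + 16 \cdot 6\right) \left(t + t\right) \left(t + t\right) \left(-10\right) = \left(-12 - 12 + 96\right) 2 t 2 t \left(-10\right) = 72 \cdot 4 t^{2} \left(-10\right) = 288 t^{2} \left(-10\right) = - 2880 t^{2}$)
$A{\left(-2173 \right)} + 2754069 = - 2880 \left(-2173\right)^{2} + 2754069 = \left(-2880\right) 4721929 + 2754069 = -13599155520 + 2754069 = -13596401451$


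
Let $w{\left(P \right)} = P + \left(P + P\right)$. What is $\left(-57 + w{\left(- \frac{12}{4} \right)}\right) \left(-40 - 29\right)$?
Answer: $4554$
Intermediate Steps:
$w{\left(P \right)} = 3 P$ ($w{\left(P \right)} = P + 2 P = 3 P$)
$\left(-57 + w{\left(- \frac{12}{4} \right)}\right) \left(-40 - 29\right) = \left(-57 + 3 \left(- \frac{12}{4}\right)\right) \left(-40 - 29\right) = \left(-57 + 3 \left(\left(-12\right) \frac{1}{4}\right)\right) \left(-69\right) = \left(-57 + 3 \left(-3\right)\right) \left(-69\right) = \left(-57 - 9\right) \left(-69\right) = \left(-66\right) \left(-69\right) = 4554$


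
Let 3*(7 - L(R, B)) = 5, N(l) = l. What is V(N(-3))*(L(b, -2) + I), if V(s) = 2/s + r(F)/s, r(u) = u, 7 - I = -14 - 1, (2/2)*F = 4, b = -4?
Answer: -164/3 ≈ -54.667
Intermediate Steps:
F = 4
L(R, B) = 16/3 (L(R, B) = 7 - ⅓*5 = 7 - 5/3 = 16/3)
I = 22 (I = 7 - (-14 - 1) = 7 - 1*(-15) = 7 + 15 = 22)
V(s) = 6/s (V(s) = 2/s + 4/s = 6/s)
V(N(-3))*(L(b, -2) + I) = (6/(-3))*(16/3 + 22) = (6*(-⅓))*(82/3) = -2*82/3 = -164/3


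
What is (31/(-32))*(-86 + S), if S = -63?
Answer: 4619/32 ≈ 144.34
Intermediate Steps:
(31/(-32))*(-86 + S) = (31/(-32))*(-86 - 63) = (31*(-1/32))*(-149) = -31/32*(-149) = 4619/32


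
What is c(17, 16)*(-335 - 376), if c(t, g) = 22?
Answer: -15642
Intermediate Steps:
c(17, 16)*(-335 - 376) = 22*(-335 - 376) = 22*(-711) = -15642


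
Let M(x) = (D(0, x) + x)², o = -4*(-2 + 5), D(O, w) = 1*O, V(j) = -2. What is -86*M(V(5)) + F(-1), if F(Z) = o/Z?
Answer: -332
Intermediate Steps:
D(O, w) = O
o = -12 (o = -4*3 = -12)
M(x) = x² (M(x) = (0 + x)² = x²)
F(Z) = -12/Z
-86*M(V(5)) + F(-1) = -86*(-2)² - 12/(-1) = -86*4 - 12*(-1) = -344 + 12 = -332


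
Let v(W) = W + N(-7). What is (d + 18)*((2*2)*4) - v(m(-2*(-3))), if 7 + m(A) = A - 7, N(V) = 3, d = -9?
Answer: 149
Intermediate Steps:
m(A) = -14 + A (m(A) = -7 + (A - 7) = -7 + (-7 + A) = -14 + A)
v(W) = 3 + W (v(W) = W + 3 = 3 + W)
(d + 18)*((2*2)*4) - v(m(-2*(-3))) = (-9 + 18)*((2*2)*4) - (3 + (-14 - 2*(-3))) = 9*(4*4) - (3 + (-14 + 6)) = 9*16 - (3 - 8) = 144 - 1*(-5) = 144 + 5 = 149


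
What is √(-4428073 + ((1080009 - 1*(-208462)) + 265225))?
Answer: I*√2874377 ≈ 1695.4*I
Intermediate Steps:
√(-4428073 + ((1080009 - 1*(-208462)) + 265225)) = √(-4428073 + ((1080009 + 208462) + 265225)) = √(-4428073 + (1288471 + 265225)) = √(-4428073 + 1553696) = √(-2874377) = I*√2874377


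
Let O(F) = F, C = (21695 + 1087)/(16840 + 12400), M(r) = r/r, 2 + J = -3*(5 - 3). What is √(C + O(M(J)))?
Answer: 37*√69445/7310 ≈ 1.3338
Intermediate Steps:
J = -8 (J = -2 - 3*(5 - 3) = -2 - 3*2 = -2 - 6 = -8)
M(r) = 1
C = 11391/14620 (C = 22782/29240 = 22782*(1/29240) = 11391/14620 ≈ 0.77914)
√(C + O(M(J))) = √(11391/14620 + 1) = √(26011/14620) = 37*√69445/7310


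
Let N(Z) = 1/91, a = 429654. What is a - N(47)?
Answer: 39098513/91 ≈ 4.2965e+5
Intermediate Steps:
N(Z) = 1/91
a - N(47) = 429654 - 1*1/91 = 429654 - 1/91 = 39098513/91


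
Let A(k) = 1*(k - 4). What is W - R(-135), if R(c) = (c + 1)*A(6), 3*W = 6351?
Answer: 2385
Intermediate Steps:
W = 2117 (W = (1/3)*6351 = 2117)
A(k) = -4 + k (A(k) = 1*(-4 + k) = -4 + k)
R(c) = 2 + 2*c (R(c) = (c + 1)*(-4 + 6) = (1 + c)*2 = 2 + 2*c)
W - R(-135) = 2117 - (2 + 2*(-135)) = 2117 - (2 - 270) = 2117 - 1*(-268) = 2117 + 268 = 2385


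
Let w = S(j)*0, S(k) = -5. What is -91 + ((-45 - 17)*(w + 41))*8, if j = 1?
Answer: -20427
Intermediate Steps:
w = 0 (w = -5*0 = 0)
-91 + ((-45 - 17)*(w + 41))*8 = -91 + ((-45 - 17)*(0 + 41))*8 = -91 - 62*41*8 = -91 - 2542*8 = -91 - 20336 = -20427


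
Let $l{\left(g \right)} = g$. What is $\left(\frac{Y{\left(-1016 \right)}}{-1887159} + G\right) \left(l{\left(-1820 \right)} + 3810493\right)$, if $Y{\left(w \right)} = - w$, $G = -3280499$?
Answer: $- \frac{23578821220486045261}{1887159} \approx -1.2494 \cdot 10^{13}$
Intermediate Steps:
$\left(\frac{Y{\left(-1016 \right)}}{-1887159} + G\right) \left(l{\left(-1820 \right)} + 3810493\right) = \left(\frac{\left(-1\right) \left(-1016\right)}{-1887159} - 3280499\right) \left(-1820 + 3810493\right) = \left(1016 \left(- \frac{1}{1887159}\right) - 3280499\right) 3808673 = \left(- \frac{1016}{1887159} - 3280499\right) 3808673 = \left(- \frac{6190823213357}{1887159}\right) 3808673 = - \frac{23578821220486045261}{1887159}$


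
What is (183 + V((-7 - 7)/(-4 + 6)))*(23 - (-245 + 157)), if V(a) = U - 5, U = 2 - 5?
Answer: 19425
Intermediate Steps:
U = -3
V(a) = -8 (V(a) = -3 - 5 = -8)
(183 + V((-7 - 7)/(-4 + 6)))*(23 - (-245 + 157)) = (183 - 8)*(23 - (-245 + 157)) = 175*(23 - 1*(-88)) = 175*(23 + 88) = 175*111 = 19425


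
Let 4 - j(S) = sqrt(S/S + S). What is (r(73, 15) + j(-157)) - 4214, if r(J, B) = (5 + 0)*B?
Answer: -4135 - 2*I*sqrt(39) ≈ -4135.0 - 12.49*I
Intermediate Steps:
j(S) = 4 - sqrt(1 + S) (j(S) = 4 - sqrt(S/S + S) = 4 - sqrt(1 + S))
r(J, B) = 5*B
(r(73, 15) + j(-157)) - 4214 = (5*15 + (4 - sqrt(1 - 157))) - 4214 = (75 + (4 - sqrt(-156))) - 4214 = (75 + (4 - 2*I*sqrt(39))) - 4214 = (79 - 2*I*sqrt(39)) - 4214 = -4135 - 2*I*sqrt(39)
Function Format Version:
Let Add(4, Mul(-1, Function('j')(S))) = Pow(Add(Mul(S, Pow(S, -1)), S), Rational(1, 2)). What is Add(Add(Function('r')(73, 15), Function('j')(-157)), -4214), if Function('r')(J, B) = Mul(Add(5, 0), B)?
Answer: Add(-4135, Mul(-2, I, Pow(39, Rational(1, 2)))) ≈ Add(-4135.0, Mul(-12.490, I))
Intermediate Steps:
Function('j')(S) = Add(4, Mul(-1, Pow(Add(1, S), Rational(1, 2)))) (Function('j')(S) = Add(4, Mul(-1, Pow(Add(Mul(S, Pow(S, -1)), S), Rational(1, 2)))) = Add(4, Mul(-1, Pow(Add(1, S), Rational(1, 2)))))
Function('r')(J, B) = Mul(5, B)
Add(Add(Function('r')(73, 15), Function('j')(-157)), -4214) = Add(Add(Mul(5, 15), Add(4, Mul(-1, Pow(Add(1, -157), Rational(1, 2))))), -4214) = Add(Add(75, Add(4, Mul(-1, Pow(-156, Rational(1, 2))))), -4214) = Add(Add(75, Add(4, Mul(-1, Mul(2, I, Pow(39, Rational(1, 2)))))), -4214) = Add(Add(75, Add(4, Mul(-2, I, Pow(39, Rational(1, 2))))), -4214) = Add(Add(79, Mul(-2, I, Pow(39, Rational(1, 2)))), -4214) = Add(-4135, Mul(-2, I, Pow(39, Rational(1, 2))))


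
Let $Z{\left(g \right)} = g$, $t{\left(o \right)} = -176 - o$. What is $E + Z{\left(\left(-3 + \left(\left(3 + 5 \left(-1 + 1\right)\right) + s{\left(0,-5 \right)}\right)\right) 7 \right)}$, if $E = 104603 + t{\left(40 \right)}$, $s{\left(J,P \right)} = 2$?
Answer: $104401$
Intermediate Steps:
$E = 104387$ ($E = 104603 - 216 = 104387$)
$E + Z{\left(\left(-3 + \left(\left(3 + 5 \left(-1 + 1\right)\right) + s{\left(0,-5 \right)}\right)\right) 7 \right)} = 104387 + \left(-3 + \left(\left(3 + 5 \left(-1 + 1\right)\right) + 2\right)\right) 7 = 104387 + \left(-3 + \left(\left(3 + 5 \cdot 0\right) + 2\right)\right) 7 = 104387 + \left(-3 + \left(\left(3 + 0\right) + 2\right)\right) 7 = 104387 + \left(-3 + \left(3 + 2\right)\right) 7 = 104387 + \left(-3 + 5\right) 7 = 104387 + 2 \cdot 7 = 104387 + 14 = 104401$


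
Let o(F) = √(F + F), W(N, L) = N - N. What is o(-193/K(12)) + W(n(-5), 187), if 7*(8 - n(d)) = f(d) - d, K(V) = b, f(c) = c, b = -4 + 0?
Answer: √386/2 ≈ 9.8234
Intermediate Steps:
b = -4
K(V) = -4
n(d) = 8 (n(d) = 8 - (d - d)/7 = 8 - ⅐*0 = 8 + 0 = 8)
W(N, L) = 0
o(F) = √2*√F (o(F) = √(2*F) = √2*√F)
o(-193/K(12)) + W(n(-5), 187) = √2*√(-193/(-4)) + 0 = √2*√(-193*(-¼)) + 0 = √2*√(193/4) + 0 = √2*(√193/2) + 0 = √386/2 + 0 = √386/2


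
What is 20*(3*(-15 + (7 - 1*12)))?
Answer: -1200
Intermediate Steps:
20*(3*(-15 + (7 - 1*12))) = 20*(3*(-15 + (7 - 12))) = 20*(3*(-15 - 5)) = 20*(3*(-20)) = 20*(-60) = -1200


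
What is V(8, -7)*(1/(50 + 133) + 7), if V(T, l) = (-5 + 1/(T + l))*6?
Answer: -10256/61 ≈ -168.13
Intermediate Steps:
V(T, l) = -30 + 6/(T + l)
V(8, -7)*(1/(50 + 133) + 7) = (6*(1 - 5*8 - 5*(-7))/(8 - 7))*(1/(50 + 133) + 7) = (6*(1 - 40 + 35)/1)*(1/183 + 7) = (6*1*(-4))*(1/183 + 7) = -24*1282/183 = -10256/61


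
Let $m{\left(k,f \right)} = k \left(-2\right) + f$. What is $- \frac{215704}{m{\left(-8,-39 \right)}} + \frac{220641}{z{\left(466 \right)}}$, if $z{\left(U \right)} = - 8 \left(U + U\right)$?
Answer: $\frac{1603214281}{171488} \approx 9348.8$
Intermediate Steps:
$z{\left(U \right)} = - 16 U$ ($z{\left(U \right)} = - 8 \cdot 2 U = - 16 U$)
$m{\left(k,f \right)} = f - 2 k$ ($m{\left(k,f \right)} = - 2 k + f = f - 2 k$)
$- \frac{215704}{m{\left(-8,-39 \right)}} + \frac{220641}{z{\left(466 \right)}} = - \frac{215704}{-39 - -16} + \frac{220641}{\left(-16\right) 466} = - \frac{215704}{-39 + 16} + \frac{220641}{-7456} = - \frac{215704}{-23} + 220641 \left(- \frac{1}{7456}\right) = \left(-215704\right) \left(- \frac{1}{23}\right) - \frac{220641}{7456} = \frac{215704}{23} - \frac{220641}{7456} = \frac{1603214281}{171488}$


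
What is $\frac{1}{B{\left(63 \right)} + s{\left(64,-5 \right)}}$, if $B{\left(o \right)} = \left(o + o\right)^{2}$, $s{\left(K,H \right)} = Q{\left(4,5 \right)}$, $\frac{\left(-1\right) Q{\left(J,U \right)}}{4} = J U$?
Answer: $\frac{1}{15796} \approx 6.3307 \cdot 10^{-5}$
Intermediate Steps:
$Q{\left(J,U \right)} = - 4 J U$
$s{\left(K,H \right)} = -80$ ($s{\left(K,H \right)} = \left(-4\right) 4 \cdot 5 = -80$)
$B{\left(o \right)} = 4 o^{2}$ ($B{\left(o \right)} = \left(2 o\right)^{2} = 4 o^{2}$)
$\frac{1}{B{\left(63 \right)} + s{\left(64,-5 \right)}} = \frac{1}{4 \cdot 63^{2} - 80} = \frac{1}{4 \cdot 3969 - 80} = \frac{1}{15876 - 80} = \frac{1}{15796}$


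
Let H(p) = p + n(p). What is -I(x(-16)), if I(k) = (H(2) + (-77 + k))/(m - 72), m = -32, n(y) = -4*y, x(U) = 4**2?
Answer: -67/104 ≈ -0.64423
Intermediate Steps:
x(U) = 16
H(p) = -3*p (H(p) = p - 4*p = -3*p)
I(k) = 83/104 - k/104 (I(k) = (-3*2 + (-77 + k))/(-32 - 72) = (-6 + (-77 + k))/(-104) = (-83 + k)*(-1/104) = 83/104 - k/104)
-I(x(-16)) = -(83/104 - 1/104*16) = -(83/104 - 2/13) = -1*67/104 = -67/104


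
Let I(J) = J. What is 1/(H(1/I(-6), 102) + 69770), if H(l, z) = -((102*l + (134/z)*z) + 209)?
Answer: 1/69444 ≈ 1.4400e-5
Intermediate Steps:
H(l, z) = -343 - 102*l (H(l, z) = -((102*l + 134) + 209) = -((134 + 102*l) + 209) = -(343 + 102*l) = -343 - 102*l)
1/(H(1/I(-6), 102) + 69770) = 1/((-343 - 102/(-6)) + 69770) = 1/((-343 - 102*(-⅙)) + 69770) = 1/((-343 + 17) + 69770) = 1/(-326 + 69770) = 1/69444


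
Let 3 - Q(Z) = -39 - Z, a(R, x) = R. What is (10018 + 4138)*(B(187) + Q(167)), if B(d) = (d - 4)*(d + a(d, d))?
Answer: 971823556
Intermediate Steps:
Q(Z) = 42 + Z (Q(Z) = 3 - (-39 - Z) = 3 + (39 + Z) = 42 + Z)
B(d) = 2*d*(-4 + d) (B(d) = (d - 4)*(d + d) = (-4 + d)*(2*d) = 2*d*(-4 + d))
(10018 + 4138)*(B(187) + Q(167)) = (10018 + 4138)*(2*187*(-4 + 187) + (42 + 167)) = 14156*(2*187*183 + 209) = 14156*(68442 + 209) = 14156*68651 = 971823556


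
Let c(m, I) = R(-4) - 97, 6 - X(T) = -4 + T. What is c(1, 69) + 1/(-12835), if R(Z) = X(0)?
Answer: -1116646/12835 ≈ -87.000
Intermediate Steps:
X(T) = 10 - T (X(T) = 6 - (-4 + T) = 6 + (4 - T) = 10 - T)
R(Z) = 10 (R(Z) = 10 - 1*0 = 10 + 0 = 10)
c(m, I) = -87 (c(m, I) = 10 - 97 = -87)
c(1, 69) + 1/(-12835) = -87 + 1/(-12835) = -87 - 1/12835 = -1116646/12835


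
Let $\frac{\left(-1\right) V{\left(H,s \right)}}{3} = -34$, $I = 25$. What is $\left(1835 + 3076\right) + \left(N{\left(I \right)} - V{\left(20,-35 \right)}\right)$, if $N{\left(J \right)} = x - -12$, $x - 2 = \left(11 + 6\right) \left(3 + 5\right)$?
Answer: $4959$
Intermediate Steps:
$V{\left(H,s \right)} = 102$ ($V{\left(H,s \right)} = \left(-3\right) \left(-34\right) = 102$)
$x = 138$ ($x = 2 + \left(11 + 6\right) \left(3 + 5\right) = 2 + 17 \cdot 8 = 2 + 136 = 138$)
$N{\left(J \right)} = 150$ ($N{\left(J \right)} = 138 - -12 = 138 + 12 = 150$)
$\left(1835 + 3076\right) + \left(N{\left(I \right)} - V{\left(20,-35 \right)}\right) = \left(1835 + 3076\right) + \left(150 - 102\right) = 4911 + \left(150 - 102\right) = 4911 + 48 = 4959$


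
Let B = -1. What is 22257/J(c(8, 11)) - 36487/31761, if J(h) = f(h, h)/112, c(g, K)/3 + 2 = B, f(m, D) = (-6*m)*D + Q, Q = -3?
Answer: -26397051589/5177043 ≈ -5098.9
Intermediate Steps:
f(m, D) = -3 - 6*D*m (f(m, D) = (-6*m)*D - 3 = -6*D*m - 3 = -3 - 6*D*m)
c(g, K) = -9 (c(g, K) = -6 + 3*(-1) = -6 - 3 = -9)
J(h) = -3/112 - 3*h²/56 (J(h) = (-3 - 6*h*h)/112 = (-3 - 6*h²)*(1/112) = -3/112 - 3*h²/56)
22257/J(c(8, 11)) - 36487/31761 = 22257/(-3/112 - 3/56*(-9)²) - 36487/31761 = 22257/(-3/112 - 3/56*81) - 36487*1/31761 = 22257/(-3/112 - 243/56) - 36487/31761 = 22257/(-489/112) - 36487/31761 = 22257*(-112/489) - 36487/31761 = -830928/163 - 36487/31761 = -26397051589/5177043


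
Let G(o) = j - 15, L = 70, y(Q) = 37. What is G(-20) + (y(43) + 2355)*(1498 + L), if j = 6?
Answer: 3750647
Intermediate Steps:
G(o) = -9 (G(o) = 6 - 15 = -9)
G(-20) + (y(43) + 2355)*(1498 + L) = -9 + (37 + 2355)*(1498 + 70) = -9 + 2392*1568 = -9 + 3750656 = 3750647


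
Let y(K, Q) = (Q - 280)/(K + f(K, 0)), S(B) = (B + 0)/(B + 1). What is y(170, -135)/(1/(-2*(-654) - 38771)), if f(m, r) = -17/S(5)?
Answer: 77735725/748 ≈ 1.0392e+5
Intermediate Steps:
S(B) = B/(1 + B)
f(m, r) = -102/5 (f(m, r) = -17/(5/(1 + 5)) = -17/(5/6) = -17/(5*(1/6)) = -17/5/6 = -17*6/5 = -102/5)
y(K, Q) = (-280 + Q)/(-102/5 + K) (y(K, Q) = (Q - 280)/(K - 102/5) = (-280 + Q)/(-102/5 + K))
y(170, -135)/(1/(-2*(-654) - 38771)) = (5*(-280 - 135)/(-102 + 5*170))/(1/(-2*(-654) - 38771)) = (5*(-415)/(-102 + 850))/(1/(1308 - 38771)) = (5*(-415)/748)/(1/(-37463)) = (5*(1/748)*(-415))/(-1/37463) = -2075/748*(-37463) = 77735725/748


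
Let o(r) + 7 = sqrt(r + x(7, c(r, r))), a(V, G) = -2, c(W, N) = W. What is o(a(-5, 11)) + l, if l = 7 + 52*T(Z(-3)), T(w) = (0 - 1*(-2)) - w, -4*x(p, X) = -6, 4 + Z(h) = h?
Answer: 468 + I*sqrt(2)/2 ≈ 468.0 + 0.70711*I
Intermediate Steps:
Z(h) = -4 + h
x(p, X) = 3/2 (x(p, X) = -1/4*(-6) = 3/2)
T(w) = 2 - w (T(w) = (0 + 2) - w = 2 - w)
o(r) = -7 + sqrt(3/2 + r) (o(r) = -7 + sqrt(r + 3/2) = -7 + sqrt(3/2 + r))
l = 475 (l = 7 + 52*(2 - (-4 - 3)) = 7 + 52*(2 - 1*(-7)) = 7 + 52*(2 + 7) = 7 + 52*9 = 7 + 468 = 475)
o(a(-5, 11)) + l = (-7 + sqrt(6 + 4*(-2))/2) + 475 = (-7 + sqrt(6 - 8)/2) + 475 = (-7 + sqrt(-2)/2) + 475 = (-7 + (I*sqrt(2))/2) + 475 = (-7 + I*sqrt(2)/2) + 475 = 468 + I*sqrt(2)/2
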